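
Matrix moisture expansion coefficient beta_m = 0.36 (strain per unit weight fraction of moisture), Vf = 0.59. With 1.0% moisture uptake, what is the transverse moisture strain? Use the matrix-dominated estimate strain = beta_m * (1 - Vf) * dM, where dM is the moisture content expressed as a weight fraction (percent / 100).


dM = 1.0/100 = 0.01
strain = beta_m * (1-Vf) * dM = 0.36 * 0.41 * 0.01 = 0.001476

0.001476


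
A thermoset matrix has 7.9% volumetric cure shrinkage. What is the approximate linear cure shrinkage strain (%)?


Linear shrinkage ≈ vol_shrink/3 = 7.9/3 = 2.633%

2.633%


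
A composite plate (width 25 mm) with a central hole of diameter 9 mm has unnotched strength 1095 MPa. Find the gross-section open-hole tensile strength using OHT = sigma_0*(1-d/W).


OHT = sigma_0*(1-d/W) = 1095*(1-9/25) = 700.8 MPa

700.8 MPa


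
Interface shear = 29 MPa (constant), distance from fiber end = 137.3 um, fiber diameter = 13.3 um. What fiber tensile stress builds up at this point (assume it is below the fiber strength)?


Force balance: sigma_f * (pi*d^2/4) = tau * (pi*d) * x  ->  sigma_f = 4 * tau * x / d
sigma_f = 4 * 29 * 137.3 / 13.3 = 1197.5 MPa

1197.5 MPa


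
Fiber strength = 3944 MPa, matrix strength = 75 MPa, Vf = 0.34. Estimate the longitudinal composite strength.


sigma_1 = sigma_f*Vf + sigma_m*(1-Vf) = 3944*0.34 + 75*0.66 = 1390.5 MPa

1390.5 MPa


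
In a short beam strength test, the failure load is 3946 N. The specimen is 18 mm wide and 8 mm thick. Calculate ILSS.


ILSS = 3F/(4bh) = 3*3946/(4*18*8) = 20.55 MPa

20.55 MPa


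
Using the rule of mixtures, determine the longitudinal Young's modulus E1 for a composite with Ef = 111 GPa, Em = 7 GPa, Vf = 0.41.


E1 = Ef*Vf + Em*(1-Vf) = 111*0.41 + 7*0.59 = 49.64 GPa

49.64 GPa


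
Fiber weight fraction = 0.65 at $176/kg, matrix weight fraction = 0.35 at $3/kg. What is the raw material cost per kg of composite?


Cost = cost_f*Wf + cost_m*Wm = 176*0.65 + 3*0.35 = $115.45/kg

$115.45/kg


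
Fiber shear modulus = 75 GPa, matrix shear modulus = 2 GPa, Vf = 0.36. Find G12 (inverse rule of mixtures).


1/G12 = Vf/Gf + (1-Vf)/Gm = 0.36/75 + 0.64/2
G12 = 3.08 GPa

3.08 GPa


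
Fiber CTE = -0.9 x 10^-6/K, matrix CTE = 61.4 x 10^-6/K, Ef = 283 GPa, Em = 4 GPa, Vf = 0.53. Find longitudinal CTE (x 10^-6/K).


E1 = Ef*Vf + Em*(1-Vf) = 151.87
alpha_1 = (alpha_f*Ef*Vf + alpha_m*Em*(1-Vf))/E1 = -0.13 x 10^-6/K

-0.13 x 10^-6/K


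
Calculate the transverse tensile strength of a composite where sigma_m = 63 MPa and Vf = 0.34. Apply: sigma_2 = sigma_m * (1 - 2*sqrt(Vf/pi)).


factor = 1 - 2*sqrt(0.34/pi) = 0.342
sigma_2 = 63 * 0.342 = 21.55 MPa

21.55 MPa


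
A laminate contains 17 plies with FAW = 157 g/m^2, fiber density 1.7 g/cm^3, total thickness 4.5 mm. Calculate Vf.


Vf = n * FAW / (rho_f * h * 1000) = 17 * 157 / (1.7 * 4.5 * 1000) = 0.3489

0.3489


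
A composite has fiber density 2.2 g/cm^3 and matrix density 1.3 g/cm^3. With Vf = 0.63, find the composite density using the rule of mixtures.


rho_c = rho_f*Vf + rho_m*(1-Vf) = 2.2*0.63 + 1.3*0.37 = 1.867 g/cm^3

1.867 g/cm^3


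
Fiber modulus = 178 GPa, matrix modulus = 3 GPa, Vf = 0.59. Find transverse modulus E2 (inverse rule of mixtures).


1/E2 = Vf/Ef + (1-Vf)/Em = 0.59/178 + 0.41/3
E2 = 7.14 GPa

7.14 GPa


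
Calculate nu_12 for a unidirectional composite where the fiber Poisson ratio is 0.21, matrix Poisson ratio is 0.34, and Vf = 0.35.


nu_12 = nu_f*Vf + nu_m*(1-Vf) = 0.21*0.35 + 0.34*0.65 = 0.2945

0.2945


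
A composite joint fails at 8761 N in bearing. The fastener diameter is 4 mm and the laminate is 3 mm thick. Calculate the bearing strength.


sigma_br = F/(d*h) = 8761/(4*3) = 730.1 MPa

730.1 MPa


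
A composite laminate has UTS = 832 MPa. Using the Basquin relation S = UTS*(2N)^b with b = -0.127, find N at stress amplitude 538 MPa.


N = 0.5 * (S/UTS)^(1/b) = 0.5 * (538/832)^(1/-0.127) = 15.4826 cycles

15.4826 cycles


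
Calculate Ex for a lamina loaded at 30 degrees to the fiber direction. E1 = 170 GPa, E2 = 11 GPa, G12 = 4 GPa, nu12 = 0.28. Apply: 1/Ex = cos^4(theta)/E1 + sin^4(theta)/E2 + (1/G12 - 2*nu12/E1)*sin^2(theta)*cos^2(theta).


cos^4(30) = 0.5625, sin^4(30) = 0.0625, sin^2(30)*cos^2(30) = 0.1875
1/G12 - 2*nu12/E1 = 1/4 - 2*0.28/170 = 0.246706 GPa^-1
1/Ex = 0.5625/170 + 0.0625/11 + 0.246706*0.1875 = 0.055248 GPa^-1
Ex = 18.1 GPa

18.1 GPa


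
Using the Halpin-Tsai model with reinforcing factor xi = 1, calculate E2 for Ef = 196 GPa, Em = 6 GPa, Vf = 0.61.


eta = (Ef/Em - 1)/(Ef/Em + xi) = (32.6667 - 1)/(32.6667 + 1) = 0.9406
E2 = Em*(1+xi*eta*Vf)/(1-eta*Vf) = 22.15 GPa

22.15 GPa


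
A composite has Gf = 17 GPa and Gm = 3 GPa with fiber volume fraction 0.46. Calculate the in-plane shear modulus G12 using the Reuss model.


1/G12 = Vf/Gf + (1-Vf)/Gm = 0.46/17 + 0.54/3
G12 = 4.83 GPa

4.83 GPa


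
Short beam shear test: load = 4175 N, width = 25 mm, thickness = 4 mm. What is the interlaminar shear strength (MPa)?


ILSS = 3F/(4bh) = 3*4175/(4*25*4) = 31.31 MPa

31.31 MPa


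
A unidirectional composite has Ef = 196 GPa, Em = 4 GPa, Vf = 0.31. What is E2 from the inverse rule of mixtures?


1/E2 = Vf/Ef + (1-Vf)/Em = 0.31/196 + 0.69/4
E2 = 5.74 GPa

5.74 GPa


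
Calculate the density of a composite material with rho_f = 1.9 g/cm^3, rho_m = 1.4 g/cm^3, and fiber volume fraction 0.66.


rho_c = rho_f*Vf + rho_m*(1-Vf) = 1.9*0.66 + 1.4*0.34 = 1.73 g/cm^3

1.73 g/cm^3


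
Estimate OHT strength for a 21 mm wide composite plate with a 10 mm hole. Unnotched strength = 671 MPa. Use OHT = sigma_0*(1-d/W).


OHT = sigma_0*(1-d/W) = 671*(1-10/21) = 351.5 MPa

351.5 MPa


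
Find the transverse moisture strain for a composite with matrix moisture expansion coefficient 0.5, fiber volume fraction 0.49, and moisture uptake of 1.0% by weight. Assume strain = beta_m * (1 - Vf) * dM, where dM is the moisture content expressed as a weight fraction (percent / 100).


dM = 1.0/100 = 0.01
strain = beta_m * (1-Vf) * dM = 0.5 * 0.51 * 0.01 = 0.00255

0.00255


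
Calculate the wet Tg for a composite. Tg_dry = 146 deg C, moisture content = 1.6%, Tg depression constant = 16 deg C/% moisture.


Tg_wet = Tg_dry - k*moisture = 146 - 16*1.6 = 120.4 deg C

120.4 deg C


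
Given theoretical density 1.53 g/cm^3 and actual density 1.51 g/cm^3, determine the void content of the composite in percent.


Void% = (rho_theo - rho_actual)/rho_theo * 100 = (1.53 - 1.51)/1.53 * 100 = 1.31%

1.31%


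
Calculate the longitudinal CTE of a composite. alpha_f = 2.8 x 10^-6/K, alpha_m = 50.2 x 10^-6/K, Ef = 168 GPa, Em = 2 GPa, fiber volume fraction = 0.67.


E1 = Ef*Vf + Em*(1-Vf) = 113.22
alpha_1 = (alpha_f*Ef*Vf + alpha_m*Em*(1-Vf))/E1 = 3.08 x 10^-6/K

3.08 x 10^-6/K


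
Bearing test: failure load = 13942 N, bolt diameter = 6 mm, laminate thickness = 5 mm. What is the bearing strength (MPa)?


sigma_br = F/(d*h) = 13942/(6*5) = 464.7 MPa

464.7 MPa


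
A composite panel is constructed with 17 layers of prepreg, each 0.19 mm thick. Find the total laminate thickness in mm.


h = n * t_ply = 17 * 0.19 = 3.23 mm

3.23 mm


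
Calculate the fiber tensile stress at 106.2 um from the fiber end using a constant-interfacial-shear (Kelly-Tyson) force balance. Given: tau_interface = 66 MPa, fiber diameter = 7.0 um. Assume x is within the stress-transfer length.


Force balance: sigma_f * (pi*d^2/4) = tau * (pi*d) * x  ->  sigma_f = 4 * tau * x / d
sigma_f = 4 * 66 * 106.2 / 7.0 = 4005.3 MPa

4005.3 MPa


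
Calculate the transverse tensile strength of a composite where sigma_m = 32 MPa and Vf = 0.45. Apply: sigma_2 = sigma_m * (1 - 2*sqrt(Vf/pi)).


factor = 1 - 2*sqrt(0.45/pi) = 0.2431
sigma_2 = 32 * 0.2431 = 7.78 MPa

7.78 MPa


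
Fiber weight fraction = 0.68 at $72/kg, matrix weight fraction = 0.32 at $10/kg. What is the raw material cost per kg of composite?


Cost = cost_f*Wf + cost_m*Wm = 72*0.68 + 10*0.32 = $52.16/kg

$52.16/kg


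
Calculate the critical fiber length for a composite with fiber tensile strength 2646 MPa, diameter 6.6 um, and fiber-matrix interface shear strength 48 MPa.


Lc = sigma_f * d / (2 * tau_i) = 2646 * 6.6 / (2 * 48) = 181.9 um

181.9 um


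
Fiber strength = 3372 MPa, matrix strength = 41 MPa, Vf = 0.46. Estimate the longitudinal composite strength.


sigma_1 = sigma_f*Vf + sigma_m*(1-Vf) = 3372*0.46 + 41*0.54 = 1573.3 MPa

1573.3 MPa


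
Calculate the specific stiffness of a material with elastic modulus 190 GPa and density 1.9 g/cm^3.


Specific stiffness = E/rho = 190/1.9 = 100.0 GPa/(g/cm^3)

100.0 GPa/(g/cm^3)


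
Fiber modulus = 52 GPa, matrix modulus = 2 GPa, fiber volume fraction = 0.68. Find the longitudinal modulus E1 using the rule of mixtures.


E1 = Ef*Vf + Em*(1-Vf) = 52*0.68 + 2*0.32 = 36.0 GPa

36.0 GPa


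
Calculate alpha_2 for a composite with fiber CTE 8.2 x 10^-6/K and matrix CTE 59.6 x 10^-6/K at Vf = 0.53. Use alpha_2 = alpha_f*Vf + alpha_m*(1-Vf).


alpha_2 = alpha_f*Vf + alpha_m*(1-Vf) = 8.2*0.53 + 59.6*0.47 = 32.4 x 10^-6/K

32.4 x 10^-6/K


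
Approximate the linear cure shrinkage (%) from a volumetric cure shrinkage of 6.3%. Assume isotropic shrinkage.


Linear shrinkage ≈ vol_shrink/3 = 6.3/3 = 2.1%

2.1%


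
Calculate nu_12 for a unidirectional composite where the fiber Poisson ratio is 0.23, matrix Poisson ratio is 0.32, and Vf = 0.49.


nu_12 = nu_f*Vf + nu_m*(1-Vf) = 0.23*0.49 + 0.32*0.51 = 0.2759

0.2759


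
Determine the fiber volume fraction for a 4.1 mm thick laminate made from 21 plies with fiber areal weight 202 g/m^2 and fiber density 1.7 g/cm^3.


Vf = n * FAW / (rho_f * h * 1000) = 21 * 202 / (1.7 * 4.1 * 1000) = 0.6086

0.6086


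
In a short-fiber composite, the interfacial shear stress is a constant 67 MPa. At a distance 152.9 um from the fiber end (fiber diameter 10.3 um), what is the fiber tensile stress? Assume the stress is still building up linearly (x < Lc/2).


Force balance: sigma_f * (pi*d^2/4) = tau * (pi*d) * x  ->  sigma_f = 4 * tau * x / d
sigma_f = 4 * 67 * 152.9 / 10.3 = 3978.4 MPa

3978.4 MPa


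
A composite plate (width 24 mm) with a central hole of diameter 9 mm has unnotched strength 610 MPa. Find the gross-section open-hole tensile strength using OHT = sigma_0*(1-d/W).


OHT = sigma_0*(1-d/W) = 610*(1-9/24) = 381.3 MPa

381.3 MPa


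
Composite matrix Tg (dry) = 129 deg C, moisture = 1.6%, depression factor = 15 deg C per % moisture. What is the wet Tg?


Tg_wet = Tg_dry - k*moisture = 129 - 15*1.6 = 105.0 deg C

105.0 deg C


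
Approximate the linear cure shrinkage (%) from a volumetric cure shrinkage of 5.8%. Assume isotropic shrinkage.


Linear shrinkage ≈ vol_shrink/3 = 5.8/3 = 1.933%

1.933%


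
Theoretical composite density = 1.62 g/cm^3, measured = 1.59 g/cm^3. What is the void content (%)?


Void% = (rho_theo - rho_actual)/rho_theo * 100 = (1.62 - 1.59)/1.62 * 100 = 1.85%

1.85%


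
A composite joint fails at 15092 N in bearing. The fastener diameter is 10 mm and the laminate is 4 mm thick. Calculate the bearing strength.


sigma_br = F/(d*h) = 15092/(10*4) = 377.3 MPa

377.3 MPa


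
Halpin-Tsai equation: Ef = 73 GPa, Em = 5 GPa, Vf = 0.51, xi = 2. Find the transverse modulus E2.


eta = (Ef/Em - 1)/(Ef/Em + xi) = (14.6 - 1)/(14.6 + 2) = 0.8193
E2 = Em*(1+xi*eta*Vf)/(1-eta*Vf) = 15.77 GPa

15.77 GPa


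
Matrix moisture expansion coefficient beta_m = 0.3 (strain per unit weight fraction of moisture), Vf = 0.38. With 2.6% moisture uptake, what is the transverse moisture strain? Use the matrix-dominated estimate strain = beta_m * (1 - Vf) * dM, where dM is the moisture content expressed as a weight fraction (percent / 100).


dM = 2.6/100 = 0.026
strain = beta_m * (1-Vf) * dM = 0.3 * 0.62 * 0.026 = 0.004836

0.004836


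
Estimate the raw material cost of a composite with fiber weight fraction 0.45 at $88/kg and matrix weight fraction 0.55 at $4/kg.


Cost = cost_f*Wf + cost_m*Wm = 88*0.45 + 4*0.55 = $41.8/kg

$41.8/kg


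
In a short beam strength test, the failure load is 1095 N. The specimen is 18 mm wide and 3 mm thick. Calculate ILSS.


ILSS = 3F/(4bh) = 3*1095/(4*18*3) = 15.21 MPa

15.21 MPa


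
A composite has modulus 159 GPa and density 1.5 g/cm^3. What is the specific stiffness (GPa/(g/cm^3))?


Specific stiffness = E/rho = 159/1.5 = 106.0 GPa/(g/cm^3)

106.0 GPa/(g/cm^3)


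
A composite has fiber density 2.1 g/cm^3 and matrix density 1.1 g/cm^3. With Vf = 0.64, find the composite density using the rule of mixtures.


rho_c = rho_f*Vf + rho_m*(1-Vf) = 2.1*0.64 + 1.1*0.36 = 1.74 g/cm^3

1.74 g/cm^3


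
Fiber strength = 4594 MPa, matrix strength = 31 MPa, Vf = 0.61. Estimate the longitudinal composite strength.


sigma_1 = sigma_f*Vf + sigma_m*(1-Vf) = 4594*0.61 + 31*0.39 = 2814.4 MPa

2814.4 MPa


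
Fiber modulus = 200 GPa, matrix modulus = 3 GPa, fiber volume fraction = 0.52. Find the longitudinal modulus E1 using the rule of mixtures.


E1 = Ef*Vf + Em*(1-Vf) = 200*0.52 + 3*0.48 = 105.44 GPa

105.44 GPa


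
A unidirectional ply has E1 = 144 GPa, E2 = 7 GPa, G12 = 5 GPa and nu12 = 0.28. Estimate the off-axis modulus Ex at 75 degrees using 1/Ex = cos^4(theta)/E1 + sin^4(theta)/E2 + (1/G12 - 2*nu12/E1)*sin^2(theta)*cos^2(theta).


cos^4(75) = 0.004487, sin^4(75) = 0.870513, sin^2(75)*cos^2(75) = 0.0625
1/G12 - 2*nu12/E1 = 1/5 - 2*0.28/144 = 0.196111 GPa^-1
1/Ex = 0.004487/144 + 0.870513/7 + 0.196111*0.0625 = 0.1366471 GPa^-1
Ex = 7.32 GPa

7.32 GPa


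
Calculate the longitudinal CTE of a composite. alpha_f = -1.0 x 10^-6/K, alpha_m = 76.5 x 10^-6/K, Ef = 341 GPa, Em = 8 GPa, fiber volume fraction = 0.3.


E1 = Ef*Vf + Em*(1-Vf) = 107.9
alpha_1 = (alpha_f*Ef*Vf + alpha_m*Em*(1-Vf))/E1 = 3.02 x 10^-6/K

3.02 x 10^-6/K


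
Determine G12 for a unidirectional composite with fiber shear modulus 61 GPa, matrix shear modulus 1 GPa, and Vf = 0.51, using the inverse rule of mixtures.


1/G12 = Vf/Gf + (1-Vf)/Gm = 0.51/61 + 0.49/1
G12 = 2.01 GPa

2.01 GPa


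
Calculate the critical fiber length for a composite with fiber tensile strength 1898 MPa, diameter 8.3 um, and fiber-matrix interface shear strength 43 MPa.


Lc = sigma_f * d / (2 * tau_i) = 1898 * 8.3 / (2 * 43) = 183.2 um

183.2 um


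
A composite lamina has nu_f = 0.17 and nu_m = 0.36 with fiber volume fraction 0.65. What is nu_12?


nu_12 = nu_f*Vf + nu_m*(1-Vf) = 0.17*0.65 + 0.36*0.35 = 0.2365

0.2365


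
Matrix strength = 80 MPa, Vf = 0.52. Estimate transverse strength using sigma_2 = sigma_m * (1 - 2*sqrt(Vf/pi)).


factor = 1 - 2*sqrt(0.52/pi) = 0.1863
sigma_2 = 80 * 0.1863 = 14.91 MPa

14.91 MPa


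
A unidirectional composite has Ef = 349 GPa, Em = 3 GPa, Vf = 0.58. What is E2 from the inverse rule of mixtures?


1/E2 = Vf/Ef + (1-Vf)/Em = 0.58/349 + 0.42/3
E2 = 7.06 GPa

7.06 GPa


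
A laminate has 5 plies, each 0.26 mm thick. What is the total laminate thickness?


h = n * t_ply = 5 * 0.26 = 1.3 mm

1.3 mm


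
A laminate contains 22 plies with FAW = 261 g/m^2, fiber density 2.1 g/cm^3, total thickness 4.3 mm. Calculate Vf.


Vf = n * FAW / (rho_f * h * 1000) = 22 * 261 / (2.1 * 4.3 * 1000) = 0.6359

0.6359


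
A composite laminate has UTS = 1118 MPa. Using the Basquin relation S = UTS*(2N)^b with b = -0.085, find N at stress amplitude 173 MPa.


N = 0.5 * (S/UTS)^(1/b) = 0.5 * (173/1118)^(1/-0.085) = 1.7102e+09 cycles

1.7102e+09 cycles


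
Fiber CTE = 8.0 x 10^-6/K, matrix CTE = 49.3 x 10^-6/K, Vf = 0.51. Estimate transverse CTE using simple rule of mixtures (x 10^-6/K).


alpha_2 = alpha_f*Vf + alpha_m*(1-Vf) = 8.0*0.51 + 49.3*0.49 = 28.2 x 10^-6/K

28.2 x 10^-6/K


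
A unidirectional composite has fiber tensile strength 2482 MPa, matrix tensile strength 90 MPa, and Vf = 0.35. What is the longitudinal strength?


sigma_1 = sigma_f*Vf + sigma_m*(1-Vf) = 2482*0.35 + 90*0.65 = 927.2 MPa

927.2 MPa


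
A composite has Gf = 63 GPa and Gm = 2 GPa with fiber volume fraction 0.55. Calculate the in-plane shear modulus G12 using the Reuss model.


1/G12 = Vf/Gf + (1-Vf)/Gm = 0.55/63 + 0.45/2
G12 = 4.28 GPa

4.28 GPa


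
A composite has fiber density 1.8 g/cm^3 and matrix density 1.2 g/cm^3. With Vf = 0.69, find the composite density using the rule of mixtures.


rho_c = rho_f*Vf + rho_m*(1-Vf) = 1.8*0.69 + 1.2*0.31 = 1.614 g/cm^3

1.614 g/cm^3


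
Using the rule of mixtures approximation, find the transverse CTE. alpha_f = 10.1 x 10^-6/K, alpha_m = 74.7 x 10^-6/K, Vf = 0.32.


alpha_2 = alpha_f*Vf + alpha_m*(1-Vf) = 10.1*0.32 + 74.7*0.68 = 54.0 x 10^-6/K

54.0 x 10^-6/K


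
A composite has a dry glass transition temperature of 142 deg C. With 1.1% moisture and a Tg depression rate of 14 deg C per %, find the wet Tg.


Tg_wet = Tg_dry - k*moisture = 142 - 14*1.1 = 126.6 deg C

126.6 deg C


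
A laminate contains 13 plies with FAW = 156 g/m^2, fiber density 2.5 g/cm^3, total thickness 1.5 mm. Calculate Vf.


Vf = n * FAW / (rho_f * h * 1000) = 13 * 156 / (2.5 * 1.5 * 1000) = 0.5408

0.5408


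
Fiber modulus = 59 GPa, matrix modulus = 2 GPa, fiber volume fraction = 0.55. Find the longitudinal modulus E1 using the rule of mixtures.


E1 = Ef*Vf + Em*(1-Vf) = 59*0.55 + 2*0.45 = 33.35 GPa

33.35 GPa


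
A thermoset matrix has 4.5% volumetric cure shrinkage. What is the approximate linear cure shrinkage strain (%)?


Linear shrinkage ≈ vol_shrink/3 = 4.5/3 = 1.5%

1.5%


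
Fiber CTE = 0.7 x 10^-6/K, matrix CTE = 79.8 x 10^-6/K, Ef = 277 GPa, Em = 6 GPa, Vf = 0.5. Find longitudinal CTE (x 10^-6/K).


E1 = Ef*Vf + Em*(1-Vf) = 141.5
alpha_1 = (alpha_f*Ef*Vf + alpha_m*Em*(1-Vf))/E1 = 2.38 x 10^-6/K

2.38 x 10^-6/K


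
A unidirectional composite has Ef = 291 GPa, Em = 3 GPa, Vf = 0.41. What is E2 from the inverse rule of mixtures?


1/E2 = Vf/Ef + (1-Vf)/Em = 0.41/291 + 0.59/3
E2 = 5.05 GPa

5.05 GPa


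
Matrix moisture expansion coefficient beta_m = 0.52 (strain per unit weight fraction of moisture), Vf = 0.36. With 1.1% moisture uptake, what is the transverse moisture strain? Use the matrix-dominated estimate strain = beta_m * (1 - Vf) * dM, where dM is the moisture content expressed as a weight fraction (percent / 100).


dM = 1.1/100 = 0.011
strain = beta_m * (1-Vf) * dM = 0.52 * 0.64 * 0.011 = 0.0036608

0.0036608


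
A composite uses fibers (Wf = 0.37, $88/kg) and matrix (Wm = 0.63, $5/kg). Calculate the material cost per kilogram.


Cost = cost_f*Wf + cost_m*Wm = 88*0.37 + 5*0.63 = $35.71/kg

$35.71/kg


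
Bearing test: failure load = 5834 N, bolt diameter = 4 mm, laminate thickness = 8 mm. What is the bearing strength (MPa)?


sigma_br = F/(d*h) = 5834/(4*8) = 182.3 MPa

182.3 MPa


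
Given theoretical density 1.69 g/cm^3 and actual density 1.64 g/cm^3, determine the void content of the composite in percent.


Void% = (rho_theo - rho_actual)/rho_theo * 100 = (1.69 - 1.64)/1.69 * 100 = 2.96%

2.96%


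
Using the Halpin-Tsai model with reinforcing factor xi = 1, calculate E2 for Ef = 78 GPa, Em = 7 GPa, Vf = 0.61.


eta = (Ef/Em - 1)/(Ef/Em + xi) = (11.1429 - 1)/(11.1429 + 1) = 0.8353
E2 = Em*(1+xi*eta*Vf)/(1-eta*Vf) = 21.54 GPa

21.54 GPa


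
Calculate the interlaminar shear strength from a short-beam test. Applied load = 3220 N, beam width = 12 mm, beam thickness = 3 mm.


ILSS = 3F/(4bh) = 3*3220/(4*12*3) = 67.08 MPa

67.08 MPa


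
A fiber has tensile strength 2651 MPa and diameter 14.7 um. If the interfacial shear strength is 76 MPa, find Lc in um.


Lc = sigma_f * d / (2 * tau_i) = 2651 * 14.7 / (2 * 76) = 256.4 um

256.4 um


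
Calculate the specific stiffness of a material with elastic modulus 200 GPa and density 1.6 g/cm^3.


Specific stiffness = E/rho = 200/1.6 = 125.0 GPa/(g/cm^3)

125.0 GPa/(g/cm^3)


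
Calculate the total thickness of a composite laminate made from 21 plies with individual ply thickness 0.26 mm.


h = n * t_ply = 21 * 0.26 = 5.46 mm

5.46 mm


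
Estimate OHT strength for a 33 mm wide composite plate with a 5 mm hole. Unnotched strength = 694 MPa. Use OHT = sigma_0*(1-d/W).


OHT = sigma_0*(1-d/W) = 694*(1-5/33) = 588.8 MPa

588.8 MPa


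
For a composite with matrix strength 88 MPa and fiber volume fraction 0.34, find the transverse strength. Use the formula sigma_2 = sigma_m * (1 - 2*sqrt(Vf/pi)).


factor = 1 - 2*sqrt(0.34/pi) = 0.342
sigma_2 = 88 * 0.342 = 30.1 MPa

30.1 MPa


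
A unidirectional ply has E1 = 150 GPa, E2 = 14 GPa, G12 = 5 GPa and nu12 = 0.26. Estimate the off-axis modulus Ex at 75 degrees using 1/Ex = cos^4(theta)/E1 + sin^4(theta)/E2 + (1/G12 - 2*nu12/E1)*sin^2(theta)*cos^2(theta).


cos^4(75) = 0.004487, sin^4(75) = 0.870513, sin^2(75)*cos^2(75) = 0.0625
1/G12 - 2*nu12/E1 = 1/5 - 2*0.26/150 = 0.196533 GPa^-1
1/Ex = 0.004487/150 + 0.870513/14 + 0.196533*0.0625 = 0.0744927 GPa^-1
Ex = 13.42 GPa

13.42 GPa


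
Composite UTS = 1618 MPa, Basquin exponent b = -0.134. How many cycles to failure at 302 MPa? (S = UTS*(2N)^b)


N = 0.5 * (S/UTS)^(1/b) = 0.5 * (302/1618)^(1/-0.134) = 137738.8269 cycles

137738.8269 cycles


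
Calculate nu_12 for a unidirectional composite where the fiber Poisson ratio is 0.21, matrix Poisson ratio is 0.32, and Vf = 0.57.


nu_12 = nu_f*Vf + nu_m*(1-Vf) = 0.21*0.57 + 0.32*0.43 = 0.2573

0.2573


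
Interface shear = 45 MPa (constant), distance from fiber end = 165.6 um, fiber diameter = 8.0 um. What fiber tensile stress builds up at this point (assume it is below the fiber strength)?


Force balance: sigma_f * (pi*d^2/4) = tau * (pi*d) * x  ->  sigma_f = 4 * tau * x / d
sigma_f = 4 * 45 * 165.6 / 8.0 = 3726.0 MPa

3726.0 MPa


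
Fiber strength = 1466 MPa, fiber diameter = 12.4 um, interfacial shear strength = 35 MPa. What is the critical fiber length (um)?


Lc = sigma_f * d / (2 * tau_i) = 1466 * 12.4 / (2 * 35) = 259.7 um

259.7 um


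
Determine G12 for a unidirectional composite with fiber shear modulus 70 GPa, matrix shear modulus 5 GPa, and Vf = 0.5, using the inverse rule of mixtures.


1/G12 = Vf/Gf + (1-Vf)/Gm = 0.5/70 + 0.5/5
G12 = 9.33 GPa

9.33 GPa


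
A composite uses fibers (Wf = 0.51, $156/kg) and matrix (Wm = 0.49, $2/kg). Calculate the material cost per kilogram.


Cost = cost_f*Wf + cost_m*Wm = 156*0.51 + 2*0.49 = $80.54/kg

$80.54/kg


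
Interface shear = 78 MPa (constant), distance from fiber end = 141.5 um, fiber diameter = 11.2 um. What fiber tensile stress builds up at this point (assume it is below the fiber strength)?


Force balance: sigma_f * (pi*d^2/4) = tau * (pi*d) * x  ->  sigma_f = 4 * tau * x / d
sigma_f = 4 * 78 * 141.5 / 11.2 = 3941.8 MPa

3941.8 MPa


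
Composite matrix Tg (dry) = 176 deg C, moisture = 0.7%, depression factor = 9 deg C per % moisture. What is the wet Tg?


Tg_wet = Tg_dry - k*moisture = 176 - 9*0.7 = 169.7 deg C

169.7 deg C


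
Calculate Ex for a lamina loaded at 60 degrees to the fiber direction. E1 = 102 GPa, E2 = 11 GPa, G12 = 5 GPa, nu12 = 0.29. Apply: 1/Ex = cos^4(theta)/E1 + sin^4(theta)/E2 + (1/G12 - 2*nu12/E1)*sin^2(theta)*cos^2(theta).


cos^4(60) = 0.0625, sin^4(60) = 0.5625, sin^2(60)*cos^2(60) = 0.1875
1/G12 - 2*nu12/E1 = 1/5 - 2*0.29/102 = 0.194314 GPa^-1
1/Ex = 0.0625/102 + 0.5625/11 + 0.194314*0.1875 = 0.0881829 GPa^-1
Ex = 11.34 GPa

11.34 GPa


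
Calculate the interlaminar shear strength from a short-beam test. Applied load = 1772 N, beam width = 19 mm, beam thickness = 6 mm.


ILSS = 3F/(4bh) = 3*1772/(4*19*6) = 11.66 MPa

11.66 MPa


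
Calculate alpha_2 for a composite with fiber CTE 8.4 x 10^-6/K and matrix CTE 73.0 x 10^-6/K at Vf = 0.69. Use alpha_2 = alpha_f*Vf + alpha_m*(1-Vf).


alpha_2 = alpha_f*Vf + alpha_m*(1-Vf) = 8.4*0.69 + 73.0*0.31 = 28.4 x 10^-6/K

28.4 x 10^-6/K


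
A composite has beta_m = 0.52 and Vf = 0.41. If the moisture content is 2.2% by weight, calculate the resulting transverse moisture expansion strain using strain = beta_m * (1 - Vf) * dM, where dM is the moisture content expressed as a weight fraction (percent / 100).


dM = 2.2/100 = 0.022
strain = beta_m * (1-Vf) * dM = 0.52 * 0.59 * 0.022 = 0.0067496

0.0067496


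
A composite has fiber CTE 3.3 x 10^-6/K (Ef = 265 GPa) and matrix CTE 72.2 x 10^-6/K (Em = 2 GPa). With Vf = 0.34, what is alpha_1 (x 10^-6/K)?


E1 = Ef*Vf + Em*(1-Vf) = 91.42
alpha_1 = (alpha_f*Ef*Vf + alpha_m*Em*(1-Vf))/E1 = 4.29 x 10^-6/K

4.29 x 10^-6/K


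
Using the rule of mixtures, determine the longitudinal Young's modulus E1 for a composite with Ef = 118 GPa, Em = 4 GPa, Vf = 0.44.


E1 = Ef*Vf + Em*(1-Vf) = 118*0.44 + 4*0.56 = 54.16 GPa

54.16 GPa


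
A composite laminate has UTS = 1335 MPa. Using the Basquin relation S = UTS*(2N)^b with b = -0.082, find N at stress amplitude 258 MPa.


N = 0.5 * (S/UTS)^(1/b) = 0.5 * (258/1335)^(1/-0.082) = 2.5386e+08 cycles

2.5386e+08 cycles


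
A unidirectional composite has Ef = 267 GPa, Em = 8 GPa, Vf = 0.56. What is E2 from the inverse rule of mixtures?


1/E2 = Vf/Ef + (1-Vf)/Em = 0.56/267 + 0.44/8
E2 = 17.51 GPa

17.51 GPa


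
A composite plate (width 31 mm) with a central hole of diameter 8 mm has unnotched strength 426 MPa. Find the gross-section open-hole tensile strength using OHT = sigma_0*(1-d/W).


OHT = sigma_0*(1-d/W) = 426*(1-8/31) = 316.1 MPa

316.1 MPa


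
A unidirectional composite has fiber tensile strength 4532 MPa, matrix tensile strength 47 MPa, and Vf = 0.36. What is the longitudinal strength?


sigma_1 = sigma_f*Vf + sigma_m*(1-Vf) = 4532*0.36 + 47*0.64 = 1661.6 MPa

1661.6 MPa


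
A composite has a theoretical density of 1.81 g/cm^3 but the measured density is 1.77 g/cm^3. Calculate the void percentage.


Void% = (rho_theo - rho_actual)/rho_theo * 100 = (1.81 - 1.77)/1.81 * 100 = 2.21%

2.21%


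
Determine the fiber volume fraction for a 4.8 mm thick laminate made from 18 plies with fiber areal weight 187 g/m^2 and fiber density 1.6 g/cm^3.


Vf = n * FAW / (rho_f * h * 1000) = 18 * 187 / (1.6 * 4.8 * 1000) = 0.4383

0.4383


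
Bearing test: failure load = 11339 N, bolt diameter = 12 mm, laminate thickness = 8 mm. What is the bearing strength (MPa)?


sigma_br = F/(d*h) = 11339/(12*8) = 118.1 MPa

118.1 MPa


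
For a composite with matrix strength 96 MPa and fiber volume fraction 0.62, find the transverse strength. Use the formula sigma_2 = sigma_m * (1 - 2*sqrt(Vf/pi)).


factor = 1 - 2*sqrt(0.62/pi) = 0.1115
sigma_2 = 96 * 0.1115 = 10.71 MPa

10.71 MPa


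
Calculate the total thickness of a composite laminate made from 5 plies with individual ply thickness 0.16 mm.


h = n * t_ply = 5 * 0.16 = 0.8 mm

0.8 mm


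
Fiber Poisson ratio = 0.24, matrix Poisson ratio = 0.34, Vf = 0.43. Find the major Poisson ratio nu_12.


nu_12 = nu_f*Vf + nu_m*(1-Vf) = 0.24*0.43 + 0.34*0.57 = 0.297

0.297


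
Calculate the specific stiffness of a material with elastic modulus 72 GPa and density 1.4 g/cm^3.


Specific stiffness = E/rho = 72/1.4 = 51.4 GPa/(g/cm^3)

51.4 GPa/(g/cm^3)


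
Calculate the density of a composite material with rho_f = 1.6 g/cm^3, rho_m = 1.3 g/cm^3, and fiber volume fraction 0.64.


rho_c = rho_f*Vf + rho_m*(1-Vf) = 1.6*0.64 + 1.3*0.36 = 1.492 g/cm^3

1.492 g/cm^3


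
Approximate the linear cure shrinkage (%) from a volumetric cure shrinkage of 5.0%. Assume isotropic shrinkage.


Linear shrinkage ≈ vol_shrink/3 = 5.0/3 = 1.667%

1.667%


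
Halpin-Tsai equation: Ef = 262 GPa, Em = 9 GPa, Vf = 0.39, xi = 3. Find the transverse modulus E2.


eta = (Ef/Em - 1)/(Ef/Em + xi) = (29.1111 - 1)/(29.1111 + 3) = 0.8754
E2 = Em*(1+xi*eta*Vf)/(1-eta*Vf) = 27.66 GPa

27.66 GPa


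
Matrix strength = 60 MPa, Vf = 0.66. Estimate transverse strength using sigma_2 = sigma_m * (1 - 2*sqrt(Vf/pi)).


factor = 1 - 2*sqrt(0.66/pi) = 0.0833
sigma_2 = 60 * 0.0833 = 5.0 MPa

5.0 MPa


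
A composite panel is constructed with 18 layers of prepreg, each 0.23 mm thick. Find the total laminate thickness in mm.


h = n * t_ply = 18 * 0.23 = 4.14 mm

4.14 mm


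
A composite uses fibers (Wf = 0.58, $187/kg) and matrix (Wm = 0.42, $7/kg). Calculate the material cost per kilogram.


Cost = cost_f*Wf + cost_m*Wm = 187*0.58 + 7*0.42 = $111.4/kg

$111.4/kg


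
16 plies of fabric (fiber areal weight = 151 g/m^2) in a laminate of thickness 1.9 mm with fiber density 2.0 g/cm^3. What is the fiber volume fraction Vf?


Vf = n * FAW / (rho_f * h * 1000) = 16 * 151 / (2.0 * 1.9 * 1000) = 0.6358

0.6358


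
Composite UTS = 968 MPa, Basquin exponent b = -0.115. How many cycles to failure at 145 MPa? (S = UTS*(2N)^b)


N = 0.5 * (S/UTS)^(1/b) = 0.5 * (145/968)^(1/-0.115) = 7.3892e+06 cycles

7.3892e+06 cycles


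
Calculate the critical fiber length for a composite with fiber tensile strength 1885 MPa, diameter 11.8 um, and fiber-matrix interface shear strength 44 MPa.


Lc = sigma_f * d / (2 * tau_i) = 1885 * 11.8 / (2 * 44) = 252.8 um

252.8 um


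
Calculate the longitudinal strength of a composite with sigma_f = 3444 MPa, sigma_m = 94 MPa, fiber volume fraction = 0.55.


sigma_1 = sigma_f*Vf + sigma_m*(1-Vf) = 3444*0.55 + 94*0.45 = 1936.5 MPa

1936.5 MPa


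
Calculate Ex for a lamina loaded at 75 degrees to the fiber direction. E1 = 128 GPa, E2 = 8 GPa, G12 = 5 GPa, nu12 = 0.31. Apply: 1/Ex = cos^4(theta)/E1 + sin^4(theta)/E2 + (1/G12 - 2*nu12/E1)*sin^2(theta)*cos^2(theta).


cos^4(75) = 0.004487, sin^4(75) = 0.870513, sin^2(75)*cos^2(75) = 0.0625
1/G12 - 2*nu12/E1 = 1/5 - 2*0.31/128 = 0.195156 GPa^-1
1/Ex = 0.004487/128 + 0.870513/8 + 0.195156*0.0625 = 0.1210464 GPa^-1
Ex = 8.26 GPa

8.26 GPa


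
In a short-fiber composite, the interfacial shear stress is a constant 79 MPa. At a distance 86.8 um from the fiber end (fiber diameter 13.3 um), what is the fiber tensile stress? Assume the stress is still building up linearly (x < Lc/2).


Force balance: sigma_f * (pi*d^2/4) = tau * (pi*d) * x  ->  sigma_f = 4 * tau * x / d
sigma_f = 4 * 79 * 86.8 / 13.3 = 2062.3 MPa

2062.3 MPa


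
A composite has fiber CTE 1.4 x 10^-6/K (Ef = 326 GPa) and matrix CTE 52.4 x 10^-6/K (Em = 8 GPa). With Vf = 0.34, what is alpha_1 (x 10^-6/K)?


E1 = Ef*Vf + Em*(1-Vf) = 116.12
alpha_1 = (alpha_f*Ef*Vf + alpha_m*Em*(1-Vf))/E1 = 3.72 x 10^-6/K

3.72 x 10^-6/K


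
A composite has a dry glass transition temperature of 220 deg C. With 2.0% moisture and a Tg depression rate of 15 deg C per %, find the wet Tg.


Tg_wet = Tg_dry - k*moisture = 220 - 15*2.0 = 190.0 deg C

190.0 deg C


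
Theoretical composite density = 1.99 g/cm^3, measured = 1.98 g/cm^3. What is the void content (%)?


Void% = (rho_theo - rho_actual)/rho_theo * 100 = (1.99 - 1.98)/1.99 * 100 = 0.5%

0.5%


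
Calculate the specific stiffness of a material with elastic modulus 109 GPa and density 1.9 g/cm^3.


Specific stiffness = E/rho = 109/1.9 = 57.4 GPa/(g/cm^3)

57.4 GPa/(g/cm^3)


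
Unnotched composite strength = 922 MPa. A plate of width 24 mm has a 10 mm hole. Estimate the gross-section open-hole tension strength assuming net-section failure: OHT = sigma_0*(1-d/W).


OHT = sigma_0*(1-d/W) = 922*(1-10/24) = 537.8 MPa

537.8 MPa


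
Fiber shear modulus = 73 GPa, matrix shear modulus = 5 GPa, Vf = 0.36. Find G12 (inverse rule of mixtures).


1/G12 = Vf/Gf + (1-Vf)/Gm = 0.36/73 + 0.64/5
G12 = 7.52 GPa

7.52 GPa


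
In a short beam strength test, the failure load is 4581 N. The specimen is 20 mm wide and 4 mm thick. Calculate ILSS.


ILSS = 3F/(4bh) = 3*4581/(4*20*4) = 42.95 MPa

42.95 MPa


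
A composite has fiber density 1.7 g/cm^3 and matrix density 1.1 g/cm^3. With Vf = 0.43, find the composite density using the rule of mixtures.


rho_c = rho_f*Vf + rho_m*(1-Vf) = 1.7*0.43 + 1.1*0.57 = 1.358 g/cm^3

1.358 g/cm^3


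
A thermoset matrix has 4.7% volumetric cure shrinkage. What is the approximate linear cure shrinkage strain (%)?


Linear shrinkage ≈ vol_shrink/3 = 4.7/3 = 1.567%

1.567%


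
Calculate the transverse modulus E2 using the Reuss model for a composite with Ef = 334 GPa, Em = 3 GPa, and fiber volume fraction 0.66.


1/E2 = Vf/Ef + (1-Vf)/Em = 0.66/334 + 0.34/3
E2 = 8.67 GPa

8.67 GPa


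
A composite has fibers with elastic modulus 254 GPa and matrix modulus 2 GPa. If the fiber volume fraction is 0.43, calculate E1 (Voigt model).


E1 = Ef*Vf + Em*(1-Vf) = 254*0.43 + 2*0.57 = 110.36 GPa

110.36 GPa


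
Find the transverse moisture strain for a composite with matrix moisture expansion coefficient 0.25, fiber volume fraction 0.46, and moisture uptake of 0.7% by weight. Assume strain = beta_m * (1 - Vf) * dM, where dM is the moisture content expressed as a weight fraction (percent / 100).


dM = 0.7/100 = 0.007
strain = beta_m * (1-Vf) * dM = 0.25 * 0.54 * 0.007 = 0.000945

0.000945


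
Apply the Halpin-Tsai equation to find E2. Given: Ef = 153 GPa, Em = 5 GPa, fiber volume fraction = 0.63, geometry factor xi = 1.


eta = (Ef/Em - 1)/(Ef/Em + xi) = (30.6 - 1)/(30.6 + 1) = 0.9367
E2 = Em*(1+xi*eta*Vf)/(1-eta*Vf) = 19.4 GPa

19.4 GPa


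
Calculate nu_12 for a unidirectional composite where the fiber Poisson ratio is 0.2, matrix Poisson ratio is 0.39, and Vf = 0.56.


nu_12 = nu_f*Vf + nu_m*(1-Vf) = 0.2*0.56 + 0.39*0.44 = 0.2836

0.2836


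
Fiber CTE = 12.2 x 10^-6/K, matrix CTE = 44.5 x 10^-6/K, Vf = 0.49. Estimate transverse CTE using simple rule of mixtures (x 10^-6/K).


alpha_2 = alpha_f*Vf + alpha_m*(1-Vf) = 12.2*0.49 + 44.5*0.51 = 28.7 x 10^-6/K

28.7 x 10^-6/K


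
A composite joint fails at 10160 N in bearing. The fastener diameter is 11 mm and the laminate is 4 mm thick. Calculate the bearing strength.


sigma_br = F/(d*h) = 10160/(11*4) = 230.9 MPa

230.9 MPa


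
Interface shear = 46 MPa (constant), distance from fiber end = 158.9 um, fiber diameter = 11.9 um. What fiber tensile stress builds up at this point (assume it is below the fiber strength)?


Force balance: sigma_f * (pi*d^2/4) = tau * (pi*d) * x  ->  sigma_f = 4 * tau * x / d
sigma_f = 4 * 46 * 158.9 / 11.9 = 2456.9 MPa

2456.9 MPa


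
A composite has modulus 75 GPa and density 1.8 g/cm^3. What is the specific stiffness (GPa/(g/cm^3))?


Specific stiffness = E/rho = 75/1.8 = 41.7 GPa/(g/cm^3)

41.7 GPa/(g/cm^3)


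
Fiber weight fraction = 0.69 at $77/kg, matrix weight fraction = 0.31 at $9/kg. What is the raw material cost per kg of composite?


Cost = cost_f*Wf + cost_m*Wm = 77*0.69 + 9*0.31 = $55.92/kg

$55.92/kg


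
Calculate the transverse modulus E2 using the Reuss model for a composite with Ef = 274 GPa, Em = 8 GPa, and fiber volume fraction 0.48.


1/E2 = Vf/Ef + (1-Vf)/Em = 0.48/274 + 0.52/8
E2 = 14.98 GPa

14.98 GPa


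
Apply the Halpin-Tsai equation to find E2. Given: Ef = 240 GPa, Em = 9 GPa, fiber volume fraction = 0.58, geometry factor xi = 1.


eta = (Ef/Em - 1)/(Ef/Em + xi) = (26.6667 - 1)/(26.6667 + 1) = 0.9277
E2 = Em*(1+xi*eta*Vf)/(1-eta*Vf) = 29.97 GPa

29.97 GPa


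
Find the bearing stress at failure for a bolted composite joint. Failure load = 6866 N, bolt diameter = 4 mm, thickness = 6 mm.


sigma_br = F/(d*h) = 6866/(4*6) = 286.1 MPa

286.1 MPa


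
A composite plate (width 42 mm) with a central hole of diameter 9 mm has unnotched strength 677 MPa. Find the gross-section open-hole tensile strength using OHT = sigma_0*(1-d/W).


OHT = sigma_0*(1-d/W) = 677*(1-9/42) = 531.9 MPa

531.9 MPa


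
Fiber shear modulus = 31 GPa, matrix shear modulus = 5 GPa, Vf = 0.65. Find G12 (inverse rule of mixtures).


1/G12 = Vf/Gf + (1-Vf)/Gm = 0.65/31 + 0.35/5
G12 = 10.99 GPa

10.99 GPa


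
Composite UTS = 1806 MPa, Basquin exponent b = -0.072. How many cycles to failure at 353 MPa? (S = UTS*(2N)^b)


N = 0.5 * (S/UTS)^(1/b) = 0.5 * (353/1806)^(1/-0.072) = 3.5108e+09 cycles

3.5108e+09 cycles


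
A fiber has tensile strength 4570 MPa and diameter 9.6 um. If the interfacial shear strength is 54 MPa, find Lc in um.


Lc = sigma_f * d / (2 * tau_i) = 4570 * 9.6 / (2 * 54) = 406.2 um

406.2 um


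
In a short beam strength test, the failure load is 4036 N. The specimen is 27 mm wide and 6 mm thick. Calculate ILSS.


ILSS = 3F/(4bh) = 3*4036/(4*27*6) = 18.69 MPa

18.69 MPa


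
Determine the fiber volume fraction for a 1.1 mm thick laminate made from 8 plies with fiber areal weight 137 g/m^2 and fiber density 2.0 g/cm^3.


Vf = n * FAW / (rho_f * h * 1000) = 8 * 137 / (2.0 * 1.1 * 1000) = 0.4982

0.4982


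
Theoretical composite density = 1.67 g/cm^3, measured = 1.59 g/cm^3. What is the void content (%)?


Void% = (rho_theo - rho_actual)/rho_theo * 100 = (1.67 - 1.59)/1.67 * 100 = 4.79%

4.79%


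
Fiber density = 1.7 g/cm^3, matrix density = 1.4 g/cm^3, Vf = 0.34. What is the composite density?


rho_c = rho_f*Vf + rho_m*(1-Vf) = 1.7*0.34 + 1.4*0.66 = 1.502 g/cm^3

1.502 g/cm^3


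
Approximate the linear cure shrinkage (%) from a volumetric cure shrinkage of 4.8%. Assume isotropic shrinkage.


Linear shrinkage ≈ vol_shrink/3 = 4.8/3 = 1.6%

1.6%


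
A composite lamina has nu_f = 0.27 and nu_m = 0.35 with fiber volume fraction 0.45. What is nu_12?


nu_12 = nu_f*Vf + nu_m*(1-Vf) = 0.27*0.45 + 0.35*0.55 = 0.314

0.314


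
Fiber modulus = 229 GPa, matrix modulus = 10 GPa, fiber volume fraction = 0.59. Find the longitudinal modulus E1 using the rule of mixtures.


E1 = Ef*Vf + Em*(1-Vf) = 229*0.59 + 10*0.41 = 139.21 GPa

139.21 GPa


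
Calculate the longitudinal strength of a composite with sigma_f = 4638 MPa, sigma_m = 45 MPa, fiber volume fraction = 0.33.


sigma_1 = sigma_f*Vf + sigma_m*(1-Vf) = 4638*0.33 + 45*0.67 = 1560.7 MPa

1560.7 MPa


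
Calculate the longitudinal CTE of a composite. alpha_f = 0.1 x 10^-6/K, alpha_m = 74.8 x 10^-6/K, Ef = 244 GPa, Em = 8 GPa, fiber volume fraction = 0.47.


E1 = Ef*Vf + Em*(1-Vf) = 118.92
alpha_1 = (alpha_f*Ef*Vf + alpha_m*Em*(1-Vf))/E1 = 2.76 x 10^-6/K

2.76 x 10^-6/K


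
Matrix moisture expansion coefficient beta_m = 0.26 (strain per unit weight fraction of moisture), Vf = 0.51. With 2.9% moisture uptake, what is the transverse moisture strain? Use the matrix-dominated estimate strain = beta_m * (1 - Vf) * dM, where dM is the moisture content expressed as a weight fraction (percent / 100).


dM = 2.9/100 = 0.029
strain = beta_m * (1-Vf) * dM = 0.26 * 0.49 * 0.029 = 0.0036946

0.0036946


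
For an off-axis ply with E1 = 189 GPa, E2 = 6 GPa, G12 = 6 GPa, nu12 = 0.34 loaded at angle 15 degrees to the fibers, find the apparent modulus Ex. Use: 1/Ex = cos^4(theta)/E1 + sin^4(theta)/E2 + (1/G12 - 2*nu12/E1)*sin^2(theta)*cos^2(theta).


cos^4(15) = 0.870513, sin^4(15) = 0.004487, sin^2(15)*cos^2(15) = 0.0625
1/G12 - 2*nu12/E1 = 1/6 - 2*0.34/189 = 0.163069 GPa^-1
1/Ex = 0.870513/189 + 0.004487/6 + 0.163069*0.0625 = 0.0155456 GPa^-1
Ex = 64.33 GPa

64.33 GPa


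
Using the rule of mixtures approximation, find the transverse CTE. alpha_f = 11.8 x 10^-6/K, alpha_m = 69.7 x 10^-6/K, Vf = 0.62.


alpha_2 = alpha_f*Vf + alpha_m*(1-Vf) = 11.8*0.62 + 69.7*0.38 = 33.8 x 10^-6/K

33.8 x 10^-6/K


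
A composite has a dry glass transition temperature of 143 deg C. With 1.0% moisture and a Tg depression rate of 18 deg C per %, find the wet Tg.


Tg_wet = Tg_dry - k*moisture = 143 - 18*1.0 = 125.0 deg C

125.0 deg C


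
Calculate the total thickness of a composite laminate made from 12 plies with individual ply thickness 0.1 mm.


h = n * t_ply = 12 * 0.1 = 1.2 mm

1.2 mm


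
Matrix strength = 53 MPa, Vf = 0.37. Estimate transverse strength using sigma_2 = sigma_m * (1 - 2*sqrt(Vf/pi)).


factor = 1 - 2*sqrt(0.37/pi) = 0.3136
sigma_2 = 53 * 0.3136 = 16.62 MPa

16.62 MPa
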